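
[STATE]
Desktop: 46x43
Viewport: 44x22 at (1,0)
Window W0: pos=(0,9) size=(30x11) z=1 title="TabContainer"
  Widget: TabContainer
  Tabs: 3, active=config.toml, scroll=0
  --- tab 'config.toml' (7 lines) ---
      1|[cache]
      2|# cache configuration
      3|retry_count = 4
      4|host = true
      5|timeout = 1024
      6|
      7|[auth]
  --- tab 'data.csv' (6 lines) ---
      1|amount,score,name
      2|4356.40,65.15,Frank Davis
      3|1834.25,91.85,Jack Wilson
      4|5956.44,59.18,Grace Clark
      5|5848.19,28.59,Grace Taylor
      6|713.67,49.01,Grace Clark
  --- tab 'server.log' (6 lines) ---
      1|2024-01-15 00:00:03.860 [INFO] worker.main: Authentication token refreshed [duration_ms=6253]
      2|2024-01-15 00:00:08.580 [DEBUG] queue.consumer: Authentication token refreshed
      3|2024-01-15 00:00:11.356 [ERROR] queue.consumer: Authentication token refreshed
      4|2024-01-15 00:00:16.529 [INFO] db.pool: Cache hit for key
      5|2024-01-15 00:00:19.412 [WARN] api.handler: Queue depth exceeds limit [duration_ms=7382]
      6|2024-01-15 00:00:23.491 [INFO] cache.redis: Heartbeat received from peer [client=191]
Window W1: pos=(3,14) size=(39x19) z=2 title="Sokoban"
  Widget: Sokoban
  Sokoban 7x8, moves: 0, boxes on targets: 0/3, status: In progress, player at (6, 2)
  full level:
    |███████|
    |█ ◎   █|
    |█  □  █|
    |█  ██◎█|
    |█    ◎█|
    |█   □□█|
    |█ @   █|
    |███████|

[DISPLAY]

                                            
                                            
                                            
                                            
                                            
                                            
                                            
                                            
                                            
━━━━━━━━━━━━━━━━━━━━━━━━━━━━┓               
 TabContainer               ┃               
────────────────────────────┨               
[config.toml]│ data.csv │ se┃               
────────────────────────────┃               
[c┏━━━━━━━━━━━━━━━━━━━━━━━━━━━━━━━━━━━━━┓   
# ┃ Sokoban                             ┃   
re┠─────────────────────────────────────┨   
ho┃███████                              ┃   
ti┃█ ◎   █                              ┃   
━━┃█  □  █                              ┃   
  ┃█  ██◎█                              ┃   
  ┃█    ◎█                              ┃   


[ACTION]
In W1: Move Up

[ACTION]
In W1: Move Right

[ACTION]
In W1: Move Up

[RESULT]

                                            
                                            
                                            
                                            
                                            
                                            
                                            
                                            
                                            
━━━━━━━━━━━━━━━━━━━━━━━━━━━━┓               
 TabContainer               ┃               
────────────────────────────┨               
[config.toml]│ data.csv │ se┃               
────────────────────────────┃               
[c┏━━━━━━━━━━━━━━━━━━━━━━━━━━━━━━━━━━━━━┓   
# ┃ Sokoban                             ┃   
re┠─────────────────────────────────────┨   
ho┃███████                              ┃   
ti┃█ ◎   █                              ┃   
━━┃█  □  █                              ┃   
  ┃█  ██◎█                              ┃   
  ┃█  @ ◎█                              ┃   


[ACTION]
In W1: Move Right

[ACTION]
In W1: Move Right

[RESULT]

                                            
                                            
                                            
                                            
                                            
                                            
                                            
                                            
                                            
━━━━━━━━━━━━━━━━━━━━━━━━━━━━┓               
 TabContainer               ┃               
────────────────────────────┨               
[config.toml]│ data.csv │ se┃               
────────────────────────────┃               
[c┏━━━━━━━━━━━━━━━━━━━━━━━━━━━━━━━━━━━━━┓   
# ┃ Sokoban                             ┃   
re┠─────────────────────────────────────┨   
ho┃███████                              ┃   
ti┃█ ◎   █                              ┃   
━━┃█  □  █                              ┃   
  ┃█  ██◎█                              ┃   
  ┃█    +█                              ┃   


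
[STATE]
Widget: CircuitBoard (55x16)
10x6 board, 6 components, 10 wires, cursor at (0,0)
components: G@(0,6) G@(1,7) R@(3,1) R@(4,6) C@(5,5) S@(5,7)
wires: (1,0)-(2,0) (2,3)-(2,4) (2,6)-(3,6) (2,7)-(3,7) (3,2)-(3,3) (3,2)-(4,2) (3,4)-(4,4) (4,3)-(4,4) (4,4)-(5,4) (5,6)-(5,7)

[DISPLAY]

   0 1 2 3 4 5 6 7 8 9                                 
0  [.]                      G                          
                                                       
1   ·                           G                      
    │                                                  
2   ·           · ─ ·       ·   ·                      
                            │   │                      
3       R   · ─ ·   ·       ·   ·                      
            │       │                                  
4           ·   · ─ ·       R                          
                    │                                  
5                   ·   C   · ─ S                      
Cursor: (0,0)                                          
                                                       
                                                       
                                                       


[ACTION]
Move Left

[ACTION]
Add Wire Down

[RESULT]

   0 1 2 3 4 5 6 7 8 9                                 
0  [.]                      G                          
    │                                                  
1   ·                           G                      
    │                                                  
2   ·           · ─ ·       ·   ·                      
                            │   │                      
3       R   · ─ ·   ·       ·   ·                      
            │       │                                  
4           ·   · ─ ·       R                          
                    │                                  
5                   ·   C   · ─ S                      
Cursor: (0,0)                                          
                                                       
                                                       
                                                       


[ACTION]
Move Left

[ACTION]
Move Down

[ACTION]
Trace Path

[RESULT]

   0 1 2 3 4 5 6 7 8 9                                 
0   ·                       G                          
    │                                                  
1  [.]                          G                      
    │                                                  
2   ·           · ─ ·       ·   ·                      
                            │   │                      
3       R   · ─ ·   ·       ·   ·                      
            │       │                                  
4           ·   · ─ ·       R                          
                    │                                  
5                   ·   C   · ─ S                      
Cursor: (1,0)  Trace: Path with 3 nodes, no components 
                                                       
                                                       
                                                       


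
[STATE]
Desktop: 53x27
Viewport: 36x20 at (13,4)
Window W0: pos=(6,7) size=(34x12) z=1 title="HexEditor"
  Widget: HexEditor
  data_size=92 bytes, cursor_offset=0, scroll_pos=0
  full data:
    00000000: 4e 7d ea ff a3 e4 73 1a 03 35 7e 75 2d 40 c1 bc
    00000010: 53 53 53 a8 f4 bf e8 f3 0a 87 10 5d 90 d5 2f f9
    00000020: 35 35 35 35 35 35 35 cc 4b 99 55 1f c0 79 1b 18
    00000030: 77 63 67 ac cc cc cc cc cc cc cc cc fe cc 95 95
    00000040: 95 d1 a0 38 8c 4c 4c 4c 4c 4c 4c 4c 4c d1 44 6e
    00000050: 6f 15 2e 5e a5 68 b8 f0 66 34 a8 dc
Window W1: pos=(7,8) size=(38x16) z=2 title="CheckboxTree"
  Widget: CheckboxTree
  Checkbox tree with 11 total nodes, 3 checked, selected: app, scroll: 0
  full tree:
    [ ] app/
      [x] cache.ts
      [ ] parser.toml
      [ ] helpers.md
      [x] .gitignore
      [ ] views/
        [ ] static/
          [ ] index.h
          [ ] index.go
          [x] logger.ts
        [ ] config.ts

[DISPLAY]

                                    
                                    
                                    
━━━━━━━━━━━━━━━━━━━━━━━━━━┓         
━━━━━━━━━━━━━━━━━━━━━━━━━━━━━━━┓    
kboxTree                       ┃    
───────────────────────────────┨    
app/                           ┃    
] cache.ts                     ┃    
] parser.toml                  ┃    
] helpers.md                   ┃    
] .gitignore                   ┃    
] views/                       ┃    
[-] static/                    ┃    
  [ ] index.h                  ┃    
  [ ] index.go                 ┃    
  [x] logger.ts                ┃    
[ ] config.ts                  ┃    
                               ┃    
━━━━━━━━━━━━━━━━━━━━━━━━━━━━━━━┛    


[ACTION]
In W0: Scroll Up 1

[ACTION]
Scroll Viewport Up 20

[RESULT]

                                    
                                    
                                    
                                    
                                    
                                    
                                    
━━━━━━━━━━━━━━━━━━━━━━━━━━┓         
━━━━━━━━━━━━━━━━━━━━━━━━━━━━━━━┓    
kboxTree                       ┃    
───────────────────────────────┨    
app/                           ┃    
] cache.ts                     ┃    
] parser.toml                  ┃    
] helpers.md                   ┃    
] .gitignore                   ┃    
] views/                       ┃    
[-] static/                    ┃    
  [ ] index.h                  ┃    
  [ ] index.go                 ┃    


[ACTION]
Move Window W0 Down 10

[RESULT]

                                    
                                    
                                    
                                    
                                    
                                    
                                    
                                    
━━━━━━━━━━━━━━━━━━━━━━━━━━━━━━━┓    
kboxTree                       ┃    
───────────────────────────────┨    
app/                           ┃    
] cache.ts                     ┃    
] parser.toml                  ┃    
] helpers.md                   ┃    
] .gitignore                   ┃    
] views/                       ┃    
[-] static/                    ┃    
  [ ] index.h                  ┃    
  [ ] index.go                 ┃    


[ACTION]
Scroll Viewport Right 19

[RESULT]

                                    
                                    
                                    
                                    
                                    
                                    
                                    
                                    
━━━━━━━━━━━━━━━━━━━━━━━━━━━┓        
Tree                       ┃        
───────────────────────────┨        
                           ┃        
che.ts                     ┃        
rser.toml                  ┃        
lpers.md                   ┃        
itignore                   ┃        
ews/                       ┃        
static/                    ┃        
] index.h                  ┃        
] index.go                 ┃        


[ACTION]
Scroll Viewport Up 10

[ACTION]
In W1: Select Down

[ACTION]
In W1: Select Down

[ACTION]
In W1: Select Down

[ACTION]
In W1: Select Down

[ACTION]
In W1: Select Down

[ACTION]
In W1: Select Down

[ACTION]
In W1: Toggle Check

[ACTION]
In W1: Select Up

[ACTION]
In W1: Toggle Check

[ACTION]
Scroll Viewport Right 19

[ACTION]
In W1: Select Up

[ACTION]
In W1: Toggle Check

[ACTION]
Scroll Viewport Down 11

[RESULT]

                                    
━━━━━━━━━━━━━━━━━━━━━━━━━━━┓        
Tree                       ┃        
───────────────────────────┨        
                           ┃        
che.ts                     ┃        
rser.toml                  ┃        
lpers.md                   ┃        
itignore                   ┃        
ews/                       ┃        
static/                    ┃        
] index.h                  ┃        
] index.go                 ┃        
] logger.ts                ┃        
config.ts                  ┃        
                           ┃        
━━━━━━━━━━━━━━━━━━━━━━━━━━━┛        
                      ┃             
                      ┃             
━━━━━━━━━━━━━━━━━━━━━━┛             


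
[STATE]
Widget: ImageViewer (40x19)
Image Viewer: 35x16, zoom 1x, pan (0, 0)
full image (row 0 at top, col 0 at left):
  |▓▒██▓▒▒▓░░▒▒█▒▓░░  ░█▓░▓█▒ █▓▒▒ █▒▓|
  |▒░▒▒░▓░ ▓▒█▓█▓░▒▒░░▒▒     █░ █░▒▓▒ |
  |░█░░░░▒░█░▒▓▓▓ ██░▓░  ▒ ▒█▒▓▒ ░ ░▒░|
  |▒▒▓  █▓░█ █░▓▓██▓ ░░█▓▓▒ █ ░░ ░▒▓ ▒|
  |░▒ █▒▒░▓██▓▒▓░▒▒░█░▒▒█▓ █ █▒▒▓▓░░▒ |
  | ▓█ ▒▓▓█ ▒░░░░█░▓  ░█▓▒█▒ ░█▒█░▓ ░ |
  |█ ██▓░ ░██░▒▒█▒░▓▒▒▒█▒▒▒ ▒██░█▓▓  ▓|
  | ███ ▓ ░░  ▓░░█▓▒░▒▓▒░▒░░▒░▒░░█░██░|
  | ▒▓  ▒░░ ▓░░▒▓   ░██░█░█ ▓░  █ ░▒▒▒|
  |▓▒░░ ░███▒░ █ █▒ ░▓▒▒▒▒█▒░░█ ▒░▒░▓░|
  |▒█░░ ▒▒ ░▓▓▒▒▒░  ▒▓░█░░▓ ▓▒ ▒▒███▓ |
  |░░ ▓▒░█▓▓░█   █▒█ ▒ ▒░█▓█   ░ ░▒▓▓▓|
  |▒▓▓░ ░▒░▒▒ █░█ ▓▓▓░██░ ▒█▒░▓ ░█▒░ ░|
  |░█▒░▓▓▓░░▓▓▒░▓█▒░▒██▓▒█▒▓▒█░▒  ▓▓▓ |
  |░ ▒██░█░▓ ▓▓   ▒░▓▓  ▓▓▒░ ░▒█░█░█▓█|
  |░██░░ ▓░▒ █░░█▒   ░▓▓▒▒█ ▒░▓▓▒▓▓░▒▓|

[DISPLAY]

▓▒██▓▒▒▓░░▒▒█▒▓░░  ░█▓░▓█▒ █▓▒▒ █▒▓     
▒░▒▒░▓░ ▓▒█▓█▓░▒▒░░▒▒     █░ █░▒▓▒      
░█░░░░▒░█░▒▓▓▓ ██░▓░  ▒ ▒█▒▓▒ ░ ░▒░     
▒▒▓  █▓░█ █░▓▓██▓ ░░█▓▓▒ █ ░░ ░▒▓ ▒     
░▒ █▒▒░▓██▓▒▓░▒▒░█░▒▒█▓ █ █▒▒▓▓░░▒      
 ▓█ ▒▓▓█ ▒░░░░█░▓  ░█▓▒█▒ ░█▒█░▓ ░      
█ ██▓░ ░██░▒▒█▒░▓▒▒▒█▒▒▒ ▒██░█▓▓  ▓     
 ███ ▓ ░░  ▓░░█▓▒░▒▓▒░▒░░▒░▒░░█░██░     
 ▒▓  ▒░░ ▓░░▒▓   ░██░█░█ ▓░  █ ░▒▒▒     
▓▒░░ ░███▒░ █ █▒ ░▓▒▒▒▒█▒░░█ ▒░▒░▓░     
▒█░░ ▒▒ ░▓▓▒▒▒░  ▒▓░█░░▓ ▓▒ ▒▒███▓      
░░ ▓▒░█▓▓░█   █▒█ ▒ ▒░█▓█   ░ ░▒▓▓▓     
▒▓▓░ ░▒░▒▒ █░█ ▓▓▓░██░ ▒█▒░▓ ░█▒░ ░     
░█▒░▓▓▓░░▓▓▒░▓█▒░▒██▓▒█▒▓▒█░▒  ▓▓▓      
░ ▒██░█░▓ ▓▓   ▒░▓▓  ▓▓▒░ ░▒█░█░█▓█     
░██░░ ▓░▒ █░░█▒   ░▓▓▒▒█ ▒░▓▓▒▓▓░▒▓     
                                        
                                        
                                        


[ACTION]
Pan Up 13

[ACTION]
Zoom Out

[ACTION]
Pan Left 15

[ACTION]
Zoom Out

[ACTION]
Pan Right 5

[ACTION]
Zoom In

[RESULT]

███▓▓▒▒▒▒▓▓░░░░▒▒▒▒██▒▒▓▓░░░░    ░░██▓▓░
███▓▓▒▒▒▒▓▓░░░░▒▒▒▒██▒▒▓▓░░░░    ░░██▓▓░
▒▒▒░░▓▓░░  ▓▓▒▒██▓▓██▓▓░░▒▒▒▒░░░░▒▒▒▒   
▒▒▒░░▓▓░░  ▓▓▒▒██▓▓██▓▓░░▒▒▒▒░░░░▒▒▒▒   
░░░░░░░▒▒░░██░░▒▒▓▓▓▓▓▓  ████░░▓▓░░    ▒
░░░░░░░▒▒░░██░░▒▒▓▓▓▓▓▓  ████░░▓▓░░    ▒
▓    ██▓▓░░██  ██░░▓▓▓▓████▓▓  ░░░░██▓▓▓
▓    ██▓▓░░██  ██░░▓▓▓▓████▓▓  ░░░░██▓▓▓
 ██▒▒▒▒░░▓▓████▓▓▒▒▓▓░░▒▒▒▒░░██░░▒▒▒▒██▓
 ██▒▒▒▒░░▓▓████▓▓▒▒▓▓░░▒▒▒▒░░██░░▒▒▒▒██▓
█  ▒▒▓▓▓▓██  ▒▒░░░░░░░░██░░▓▓    ░░██▓▓▒
█  ▒▒▓▓▓▓██  ▒▒░░░░░░░░██░░▓▓    ░░██▓▓▒
███▓▓░░  ░░████░░▒▒▒▒██▒▒░░▓▓▒▒▒▒▒▒██▒▒▒
███▓▓░░  ░░████░░▒▒▒▒██▒▒░░▓▓▒▒▒▒▒▒██▒▒▒
███  ▓▓  ░░░░    ▓▓░░░░██▓▓▒▒░░▒▒▓▓▒▒░░▒
███  ▓▓  ░░░░    ▓▓░░░░██▓▓▒▒░░▒▒▓▓▒▒░░▒
▓    ▒▒░░░░  ▓▓░░░░▒▒▓▓      ░░████░░██░
▓    ▒▒░░░░  ▓▓░░░░▒▒▓▓      ░░████░░██░
░░░  ░░██████▒▒░░  ██  ██▒▒  ░░▓▓▒▒▒▒▒▒▒


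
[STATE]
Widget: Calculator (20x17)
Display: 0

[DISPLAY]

                   0
┌───┬───┬───┬───┐   
│ 7 │ 8 │ 9 │ ÷ │   
├───┼───┼───┼───┤   
│ 4 │ 5 │ 6 │ × │   
├───┼───┼───┼───┤   
│ 1 │ 2 │ 3 │ - │   
├───┼───┼───┼───┤   
│ 0 │ . │ = │ + │   
├───┼───┼───┼───┤   
│ C │ MC│ MR│ M+│   
└───┴───┴───┴───┘   
                    
                    
                    
                    
                    


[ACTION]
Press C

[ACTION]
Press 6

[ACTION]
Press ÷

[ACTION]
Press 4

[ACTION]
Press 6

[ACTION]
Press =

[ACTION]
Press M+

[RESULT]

        0.1304347826
┌───┬───┬───┬───┐   
│ 7 │ 8 │ 9 │ ÷ │   
├───┼───┼───┼───┤   
│ 4 │ 5 │ 6 │ × │   
├───┼───┼───┼───┤   
│ 1 │ 2 │ 3 │ - │   
├───┼───┼───┼───┤   
│ 0 │ . │ = │ + │   
├───┼───┼───┼───┤   
│ C │ MC│ MR│ M+│   
└───┴───┴───┴───┘   
                    
                    
                    
                    
                    


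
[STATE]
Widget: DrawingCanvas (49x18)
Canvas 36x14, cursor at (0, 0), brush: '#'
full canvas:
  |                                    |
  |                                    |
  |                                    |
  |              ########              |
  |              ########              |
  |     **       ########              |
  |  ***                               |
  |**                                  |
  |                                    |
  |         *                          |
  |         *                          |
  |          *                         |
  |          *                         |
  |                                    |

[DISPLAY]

+                                                
                                                 
                                                 
              ########                           
              ########                           
     **       ########                           
  ***                                            
**                                               
                                                 
         *                                       
         *                                       
          *                                      
          *                                      
                                                 
                                                 
                                                 
                                                 
                                                 


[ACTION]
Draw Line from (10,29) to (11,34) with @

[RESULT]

+                                                
                                                 
                                                 
              ########                           
              ########                           
     **       ########                           
  ***                                            
**                                               
                                                 
         *                                       
         *                   @@@                 
          *                     @@@              
          *                                      
                                                 
                                                 
                                                 
                                                 
                                                 


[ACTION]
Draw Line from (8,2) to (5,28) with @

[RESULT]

+                                                
                                                 
                                                 
              ########                           
              ########                           
     **       ########  @@@@@                    
  ***           @@@@@@@@                         
**     @@@@@@@@@                                 
  @@@@@                                          
         *                                       
         *                   @@@                 
          *                     @@@              
          *                                      
                                                 
                                                 
                                                 
                                                 
                                                 


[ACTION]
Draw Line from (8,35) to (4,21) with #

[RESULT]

+                                                
                                                 
                                                 
              ########                           
              #########                          
     **       ######## ####@@                    
  ***           @@@@@@@@   ###                   
**     @@@@@@@@@              ####               
  @@@@@                           ##             
         *                                       
         *                   @@@                 
          *                     @@@              
          *                                      
                                                 
                                                 
                                                 
                                                 
                                                 


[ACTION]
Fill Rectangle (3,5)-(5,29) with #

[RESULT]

+                                                
                                                 
                                                 
     #########################                   
     #########################                   
     #########################                   
  ***           @@@@@@@@   ###                   
**     @@@@@@@@@              ####               
  @@@@@                           ##             
         *                                       
         *                   @@@                 
          *                     @@@              
          *                                      
                                                 
                                                 
                                                 
                                                 
                                                 


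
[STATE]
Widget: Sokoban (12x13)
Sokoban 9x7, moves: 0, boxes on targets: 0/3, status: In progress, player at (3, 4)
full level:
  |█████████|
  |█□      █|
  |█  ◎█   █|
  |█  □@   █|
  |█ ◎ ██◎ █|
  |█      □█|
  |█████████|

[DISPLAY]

█████████   
█□      █   
█  ◎█   █   
█  □@   █   
█ ◎ ██◎ █   
█      □█   
█████████   
Moves: 0  0/
            
            
            
            
            


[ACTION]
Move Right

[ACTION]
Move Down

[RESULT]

█████████   
█□      █   
█  ◎█   █   
█  □ @  █   
█ ◎ ██◎ █   
█      □█   
█████████   
Moves: 1  0/
            
            
            
            
            


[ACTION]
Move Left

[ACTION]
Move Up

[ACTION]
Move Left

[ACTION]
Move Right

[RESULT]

█████████   
█□      █   
█  ◎█   █   
█ □ @   █   
█ ◎ ██◎ █   
█      □█   
█████████   
Moves: 4  0/
            
            
            
            
            


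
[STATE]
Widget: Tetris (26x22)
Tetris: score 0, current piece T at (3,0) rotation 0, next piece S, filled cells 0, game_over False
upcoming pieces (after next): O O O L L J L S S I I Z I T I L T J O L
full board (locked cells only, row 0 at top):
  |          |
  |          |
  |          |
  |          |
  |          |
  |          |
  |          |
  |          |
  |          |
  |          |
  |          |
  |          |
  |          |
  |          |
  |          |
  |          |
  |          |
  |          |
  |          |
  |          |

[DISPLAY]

    ▒     │Next:          
   ▒▒▒    │ ░░            
          │░░             
          │               
          │               
          │               
          │Score:         
          │0              
          │               
          │               
          │               
          │               
          │               
          │               
          │               
          │               
          │               
          │               
          │               
          │               
          │               
          │               


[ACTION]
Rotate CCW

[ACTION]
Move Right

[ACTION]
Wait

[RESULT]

          │Next:          
     ▒    │ ░░            
    ▒▒    │░░             
     ▒    │               
          │               
          │               
          │Score:         
          │0              
          │               
          │               
          │               
          │               
          │               
          │               
          │               
          │               
          │               
          │               
          │               
          │               
          │               
          │               


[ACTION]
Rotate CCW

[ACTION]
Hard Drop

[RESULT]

    ░░    │Next:          
   ░░     │▓▓             
          │▓▓             
          │               
          │               
          │               
          │Score:         
          │0              
          │               
          │               
          │               
          │               
          │               
          │               
          │               
          │               
          │               
          │               
    ▒▒▒   │               
     ▒    │               
          │               
          │               


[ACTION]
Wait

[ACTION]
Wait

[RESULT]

          │Next:          
          │▓▓             
    ░░    │▓▓             
   ░░     │               
          │               
          │               
          │Score:         
          │0              
          │               
          │               
          │               
          │               
          │               
          │               
          │               
          │               
          │               
          │               
    ▒▒▒   │               
     ▒    │               
          │               
          │               


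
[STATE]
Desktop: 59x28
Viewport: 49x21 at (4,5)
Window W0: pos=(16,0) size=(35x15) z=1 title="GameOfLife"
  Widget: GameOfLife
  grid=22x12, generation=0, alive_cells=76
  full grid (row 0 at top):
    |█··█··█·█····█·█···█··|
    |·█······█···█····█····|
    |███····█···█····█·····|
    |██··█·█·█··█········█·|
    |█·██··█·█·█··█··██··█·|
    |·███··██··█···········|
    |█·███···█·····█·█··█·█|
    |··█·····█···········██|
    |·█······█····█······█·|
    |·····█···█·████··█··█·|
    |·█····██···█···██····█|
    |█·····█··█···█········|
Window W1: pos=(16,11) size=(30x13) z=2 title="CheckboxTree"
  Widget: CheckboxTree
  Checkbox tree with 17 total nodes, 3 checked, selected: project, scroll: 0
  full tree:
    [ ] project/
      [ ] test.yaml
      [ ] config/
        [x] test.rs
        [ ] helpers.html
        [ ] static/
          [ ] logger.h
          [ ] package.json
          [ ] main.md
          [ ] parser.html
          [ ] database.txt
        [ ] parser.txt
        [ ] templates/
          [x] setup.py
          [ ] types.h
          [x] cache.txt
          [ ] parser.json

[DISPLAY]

            ┃███····█···█····█·····           ┃  
            ┃██··█·█·█··█········█·           ┃  
            ┃█·██··█·█·█··█··██··█·           ┃  
            ┃·███··██··█···········           ┃  
            ┃█·███···█·····█·█··█·█           ┃  
            ┃··█·····█···········██           ┃  
            ┏━━━━━━━━━━━━━━━━━━━━━━━━━━━━┓    ┃  
            ┃ CheckboxTree               ┃    ┃  
            ┠────────────────────────────┨    ┃  
            ┃>[-] project/               ┃━━━━┛  
            ┃   [ ] test.yaml            ┃       
            ┃   [-] config/              ┃       
            ┃     [x] test.rs            ┃       
            ┃     [ ] helpers.html       ┃       
            ┃     [ ] static/            ┃       
            ┃       [ ] logger.h         ┃       
            ┃       [ ] package.json     ┃       
            ┃       [ ] main.md          ┃       
            ┗━━━━━━━━━━━━━━━━━━━━━━━━━━━━┛       
                                                 
                                                 


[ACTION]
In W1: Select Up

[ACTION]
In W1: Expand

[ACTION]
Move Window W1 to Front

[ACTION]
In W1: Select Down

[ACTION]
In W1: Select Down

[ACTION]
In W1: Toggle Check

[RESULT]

            ┃███····█···█····█·····           ┃  
            ┃██··█·█·█··█········█·           ┃  
            ┃█·██··█·█·█··█··██··█·           ┃  
            ┃·███··██··█···········           ┃  
            ┃█·███···█·····█·█··█·█           ┃  
            ┃··█·····█···········██           ┃  
            ┏━━━━━━━━━━━━━━━━━━━━━━━━━━━━┓    ┃  
            ┃ CheckboxTree               ┃    ┃  
            ┠────────────────────────────┨    ┃  
            ┃ [-] project/               ┃━━━━┛  
            ┃   [ ] test.yaml            ┃       
            ┃>  [x] config/              ┃       
            ┃     [x] test.rs            ┃       
            ┃     [x] helpers.html       ┃       
            ┃     [x] static/            ┃       
            ┃       [x] logger.h         ┃       
            ┃       [x] package.json     ┃       
            ┃       [x] main.md          ┃       
            ┗━━━━━━━━━━━━━━━━━━━━━━━━━━━━┛       
                                                 
                                                 


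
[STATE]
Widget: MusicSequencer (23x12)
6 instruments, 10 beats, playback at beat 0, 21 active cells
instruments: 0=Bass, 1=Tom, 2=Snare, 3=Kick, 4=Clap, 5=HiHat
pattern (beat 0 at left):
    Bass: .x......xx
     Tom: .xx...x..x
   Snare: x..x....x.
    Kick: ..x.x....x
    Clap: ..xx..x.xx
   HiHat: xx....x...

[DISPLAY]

      ▼123456789       
  Bass·█······██       
   Tom·██···█··█       
 Snare█··█····█·       
  Kick··█·█····█       
  Clap··██··█·██       
 HiHat██····█···       
                       
                       
                       
                       
                       


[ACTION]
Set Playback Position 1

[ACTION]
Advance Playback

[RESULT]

      01▼3456789       
  Bass·█······██       
   Tom·██···█··█       
 Snare█··█····█·       
  Kick··█·█····█       
  Clap··██··█·██       
 HiHat██····█···       
                       
                       
                       
                       
                       


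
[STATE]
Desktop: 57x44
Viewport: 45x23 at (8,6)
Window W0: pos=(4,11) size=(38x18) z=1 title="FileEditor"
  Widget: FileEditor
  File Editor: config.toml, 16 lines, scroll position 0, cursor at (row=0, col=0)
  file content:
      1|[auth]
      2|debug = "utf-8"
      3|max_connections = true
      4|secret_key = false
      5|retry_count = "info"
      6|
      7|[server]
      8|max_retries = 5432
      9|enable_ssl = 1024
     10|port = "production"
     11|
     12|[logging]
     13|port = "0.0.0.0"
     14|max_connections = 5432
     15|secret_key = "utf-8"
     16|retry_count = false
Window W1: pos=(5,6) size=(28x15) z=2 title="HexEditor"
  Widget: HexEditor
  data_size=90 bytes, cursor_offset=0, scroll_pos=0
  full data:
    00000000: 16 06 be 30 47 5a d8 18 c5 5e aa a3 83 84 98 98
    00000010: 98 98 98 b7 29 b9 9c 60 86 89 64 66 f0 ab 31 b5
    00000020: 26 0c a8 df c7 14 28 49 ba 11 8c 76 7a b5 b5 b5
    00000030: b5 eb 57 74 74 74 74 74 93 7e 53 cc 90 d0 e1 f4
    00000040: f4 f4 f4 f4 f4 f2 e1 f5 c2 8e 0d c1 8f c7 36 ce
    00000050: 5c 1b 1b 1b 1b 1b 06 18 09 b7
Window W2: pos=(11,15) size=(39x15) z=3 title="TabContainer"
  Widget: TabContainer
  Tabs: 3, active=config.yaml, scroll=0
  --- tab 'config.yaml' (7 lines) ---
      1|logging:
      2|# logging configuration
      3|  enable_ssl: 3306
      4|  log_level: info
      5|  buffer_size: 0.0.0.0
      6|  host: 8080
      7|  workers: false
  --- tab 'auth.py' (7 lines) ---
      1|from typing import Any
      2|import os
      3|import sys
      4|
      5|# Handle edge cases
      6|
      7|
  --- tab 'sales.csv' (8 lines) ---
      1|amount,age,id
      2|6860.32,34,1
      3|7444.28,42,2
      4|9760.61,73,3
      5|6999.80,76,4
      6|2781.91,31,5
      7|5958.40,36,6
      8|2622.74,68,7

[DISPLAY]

━━━━━━━━━━━━━━━━━━━━━━━━┓                    
exEditor                ┃                    
────────────────────────┨                    
000000  16 06 be 30 47 5┃                    
000010  98 98 98 b7 29 b┃                    
000020  26 0c a8 df c7 1┃━━━━━━━━┓           
000030  b5 eb 57 74 74 7┃        ┃           
000040  f4 f4 f4 f4 f4 f┃────────┨           
000050  5c 1b 1b 1b 1b 1┃       ▲┃           
   ┏━━━━━━━━━━━━━━━━━━━━━━━━━━━━━━━━━━━━━┓   
   ┃ TabContainer                        ┃   
   ┠─────────────────────────────────────┨   
   ┃[config.yaml]│ auth.py │ sales.csv   ┃   
   ┃─────────────────────────────────────┃   
━━━┃logging:                             ┃   
_re┃# logging configuration              ┃   
ble┃  enable_ssl: 3306                   ┃   
t =┃  log_level: info                    ┃   
   ┃  buffer_size: 0.0.0.0               ┃   
ggi┃  host: 8080                         ┃   
t =┃  workers: false                     ┃   
_co┃                                     ┃   
━━━┃                                     ┃   


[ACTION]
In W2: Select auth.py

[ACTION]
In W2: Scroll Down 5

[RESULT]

━━━━━━━━━━━━━━━━━━━━━━━━┓                    
exEditor                ┃                    
────────────────────────┨                    
000000  16 06 be 30 47 5┃                    
000010  98 98 98 b7 29 b┃                    
000020  26 0c a8 df c7 1┃━━━━━━━━┓           
000030  b5 eb 57 74 74 7┃        ┃           
000040  f4 f4 f4 f4 f4 f┃────────┨           
000050  5c 1b 1b 1b 1b 1┃       ▲┃           
   ┏━━━━━━━━━━━━━━━━━━━━━━━━━━━━━━━━━━━━━┓   
   ┃ TabContainer                        ┃   
   ┠─────────────────────────────────────┨   
   ┃ config.yaml │[auth.py]│ sales.csv   ┃   
   ┃─────────────────────────────────────┃   
━━━┃                                     ┃   
_re┃                                     ┃   
ble┃                                     ┃   
t =┃                                     ┃   
   ┃                                     ┃   
ggi┃                                     ┃   
t =┃                                     ┃   
_co┃                                     ┃   
━━━┃                                     ┃   


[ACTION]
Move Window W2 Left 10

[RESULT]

━━━━━━━━━━━━━━━━━━━━━━━━┓                    
exEditor                ┃                    
────────────────────────┨                    
000000  16 06 be 30 47 5┃                    
000010  98 98 98 b7 29 b┃                    
000020  26 0c a8 df c7 1┃━━━━━━━━┓           
000030  b5 eb 57 74 74 7┃        ┃           
000040  f4 f4 f4 f4 f4 f┃────────┨           
000050  5c 1b 1b 1b 1b 1┃       ▲┃           
━━━━━━━━━━━━━━━━━━━━━━━━━━━━━━━┓█┃           
ntainer                        ┃░┃           
───────────────────────────────┨░┃           
g.yaml │[auth.py]│ sales.csv   ┃░┃           
───────────────────────────────┃░┃           
                               ┃░┃           
                               ┃░┃           
                               ┃░┃           
                               ┃░┃           
                               ┃░┃           
                               ┃░┃           
                               ┃░┃           
                               ┃▼┃           
                               ┃━┛           
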